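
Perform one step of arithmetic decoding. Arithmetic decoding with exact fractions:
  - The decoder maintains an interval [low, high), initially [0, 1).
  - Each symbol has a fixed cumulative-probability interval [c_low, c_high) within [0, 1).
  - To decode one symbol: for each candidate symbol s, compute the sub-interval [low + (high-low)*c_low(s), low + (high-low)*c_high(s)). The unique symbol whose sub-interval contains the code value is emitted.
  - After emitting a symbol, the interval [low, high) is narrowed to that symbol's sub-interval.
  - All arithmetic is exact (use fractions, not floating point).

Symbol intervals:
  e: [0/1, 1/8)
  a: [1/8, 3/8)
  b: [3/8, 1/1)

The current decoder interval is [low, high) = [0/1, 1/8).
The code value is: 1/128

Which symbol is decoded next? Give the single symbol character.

Interval width = high − low = 1/8 − 0/1 = 1/8
Scaled code = (code − low) / width = (1/128 − 0/1) / 1/8 = 1/16
  e: [0/1, 1/8) ← scaled code falls here ✓
  a: [1/8, 3/8) 
  b: [3/8, 1/1) 

Answer: e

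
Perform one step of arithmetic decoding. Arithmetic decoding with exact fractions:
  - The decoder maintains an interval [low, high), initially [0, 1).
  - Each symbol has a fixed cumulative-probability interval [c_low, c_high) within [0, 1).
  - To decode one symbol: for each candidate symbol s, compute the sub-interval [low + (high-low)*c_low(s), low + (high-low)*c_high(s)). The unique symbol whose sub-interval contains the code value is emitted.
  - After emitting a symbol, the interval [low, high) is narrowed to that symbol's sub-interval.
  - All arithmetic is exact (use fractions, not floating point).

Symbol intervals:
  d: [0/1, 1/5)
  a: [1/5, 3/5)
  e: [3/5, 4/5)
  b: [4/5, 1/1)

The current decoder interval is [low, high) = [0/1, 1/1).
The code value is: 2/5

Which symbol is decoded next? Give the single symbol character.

Answer: a

Derivation:
Interval width = high − low = 1/1 − 0/1 = 1/1
Scaled code = (code − low) / width = (2/5 − 0/1) / 1/1 = 2/5
  d: [0/1, 1/5) 
  a: [1/5, 3/5) ← scaled code falls here ✓
  e: [3/5, 4/5) 
  b: [4/5, 1/1) 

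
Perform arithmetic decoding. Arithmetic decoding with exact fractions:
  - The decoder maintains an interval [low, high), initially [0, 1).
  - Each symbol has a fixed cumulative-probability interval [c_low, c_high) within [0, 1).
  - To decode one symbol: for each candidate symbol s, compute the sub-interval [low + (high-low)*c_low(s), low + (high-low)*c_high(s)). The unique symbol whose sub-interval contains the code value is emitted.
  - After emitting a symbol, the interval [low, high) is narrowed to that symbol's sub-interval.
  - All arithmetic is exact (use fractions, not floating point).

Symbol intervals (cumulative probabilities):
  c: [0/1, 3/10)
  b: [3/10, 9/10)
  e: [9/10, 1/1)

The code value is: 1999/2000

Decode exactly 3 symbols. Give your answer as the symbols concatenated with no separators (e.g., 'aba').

Answer: eee

Derivation:
Step 1: interval [0/1, 1/1), width = 1/1 - 0/1 = 1/1
  'c': [0/1 + 1/1*0/1, 0/1 + 1/1*3/10) = [0/1, 3/10)
  'b': [0/1 + 1/1*3/10, 0/1 + 1/1*9/10) = [3/10, 9/10)
  'e': [0/1 + 1/1*9/10, 0/1 + 1/1*1/1) = [9/10, 1/1) <- contains code 1999/2000
  emit 'e', narrow to [9/10, 1/1)
Step 2: interval [9/10, 1/1), width = 1/1 - 9/10 = 1/10
  'c': [9/10 + 1/10*0/1, 9/10 + 1/10*3/10) = [9/10, 93/100)
  'b': [9/10 + 1/10*3/10, 9/10 + 1/10*9/10) = [93/100, 99/100)
  'e': [9/10 + 1/10*9/10, 9/10 + 1/10*1/1) = [99/100, 1/1) <- contains code 1999/2000
  emit 'e', narrow to [99/100, 1/1)
Step 3: interval [99/100, 1/1), width = 1/1 - 99/100 = 1/100
  'c': [99/100 + 1/100*0/1, 99/100 + 1/100*3/10) = [99/100, 993/1000)
  'b': [99/100 + 1/100*3/10, 99/100 + 1/100*9/10) = [993/1000, 999/1000)
  'e': [99/100 + 1/100*9/10, 99/100 + 1/100*1/1) = [999/1000, 1/1) <- contains code 1999/2000
  emit 'e', narrow to [999/1000, 1/1)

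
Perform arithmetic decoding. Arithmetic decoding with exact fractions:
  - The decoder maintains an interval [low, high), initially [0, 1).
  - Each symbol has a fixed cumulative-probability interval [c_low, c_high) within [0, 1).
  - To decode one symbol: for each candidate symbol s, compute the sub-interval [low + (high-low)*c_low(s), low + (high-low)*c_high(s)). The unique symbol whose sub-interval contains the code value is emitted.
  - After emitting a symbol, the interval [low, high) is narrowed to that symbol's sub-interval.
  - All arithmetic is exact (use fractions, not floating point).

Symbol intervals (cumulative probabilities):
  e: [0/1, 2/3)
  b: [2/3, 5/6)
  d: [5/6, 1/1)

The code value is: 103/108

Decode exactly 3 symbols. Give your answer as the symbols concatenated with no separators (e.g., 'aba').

Answer: dbe

Derivation:
Step 1: interval [0/1, 1/1), width = 1/1 - 0/1 = 1/1
  'e': [0/1 + 1/1*0/1, 0/1 + 1/1*2/3) = [0/1, 2/3)
  'b': [0/1 + 1/1*2/3, 0/1 + 1/1*5/6) = [2/3, 5/6)
  'd': [0/1 + 1/1*5/6, 0/1 + 1/1*1/1) = [5/6, 1/1) <- contains code 103/108
  emit 'd', narrow to [5/6, 1/1)
Step 2: interval [5/6, 1/1), width = 1/1 - 5/6 = 1/6
  'e': [5/6 + 1/6*0/1, 5/6 + 1/6*2/3) = [5/6, 17/18)
  'b': [5/6 + 1/6*2/3, 5/6 + 1/6*5/6) = [17/18, 35/36) <- contains code 103/108
  'd': [5/6 + 1/6*5/6, 5/6 + 1/6*1/1) = [35/36, 1/1)
  emit 'b', narrow to [17/18, 35/36)
Step 3: interval [17/18, 35/36), width = 35/36 - 17/18 = 1/36
  'e': [17/18 + 1/36*0/1, 17/18 + 1/36*2/3) = [17/18, 26/27) <- contains code 103/108
  'b': [17/18 + 1/36*2/3, 17/18 + 1/36*5/6) = [26/27, 209/216)
  'd': [17/18 + 1/36*5/6, 17/18 + 1/36*1/1) = [209/216, 35/36)
  emit 'e', narrow to [17/18, 26/27)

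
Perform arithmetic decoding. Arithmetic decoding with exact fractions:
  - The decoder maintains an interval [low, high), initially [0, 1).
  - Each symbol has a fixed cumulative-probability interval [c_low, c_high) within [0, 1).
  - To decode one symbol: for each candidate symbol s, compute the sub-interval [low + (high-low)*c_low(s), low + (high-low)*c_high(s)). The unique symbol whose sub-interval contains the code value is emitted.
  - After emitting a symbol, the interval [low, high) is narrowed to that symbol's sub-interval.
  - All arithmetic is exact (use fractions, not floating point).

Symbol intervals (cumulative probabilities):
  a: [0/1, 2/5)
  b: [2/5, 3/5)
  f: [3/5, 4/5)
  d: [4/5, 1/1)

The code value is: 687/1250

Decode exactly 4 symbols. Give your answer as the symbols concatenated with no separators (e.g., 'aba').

Answer: bfff

Derivation:
Step 1: interval [0/1, 1/1), width = 1/1 - 0/1 = 1/1
  'a': [0/1 + 1/1*0/1, 0/1 + 1/1*2/5) = [0/1, 2/5)
  'b': [0/1 + 1/1*2/5, 0/1 + 1/1*3/5) = [2/5, 3/5) <- contains code 687/1250
  'f': [0/1 + 1/1*3/5, 0/1 + 1/1*4/5) = [3/5, 4/5)
  'd': [0/1 + 1/1*4/5, 0/1 + 1/1*1/1) = [4/5, 1/1)
  emit 'b', narrow to [2/5, 3/5)
Step 2: interval [2/5, 3/5), width = 3/5 - 2/5 = 1/5
  'a': [2/5 + 1/5*0/1, 2/5 + 1/5*2/5) = [2/5, 12/25)
  'b': [2/5 + 1/5*2/5, 2/5 + 1/5*3/5) = [12/25, 13/25)
  'f': [2/5 + 1/5*3/5, 2/5 + 1/5*4/5) = [13/25, 14/25) <- contains code 687/1250
  'd': [2/5 + 1/5*4/5, 2/5 + 1/5*1/1) = [14/25, 3/5)
  emit 'f', narrow to [13/25, 14/25)
Step 3: interval [13/25, 14/25), width = 14/25 - 13/25 = 1/25
  'a': [13/25 + 1/25*0/1, 13/25 + 1/25*2/5) = [13/25, 67/125)
  'b': [13/25 + 1/25*2/5, 13/25 + 1/25*3/5) = [67/125, 68/125)
  'f': [13/25 + 1/25*3/5, 13/25 + 1/25*4/5) = [68/125, 69/125) <- contains code 687/1250
  'd': [13/25 + 1/25*4/5, 13/25 + 1/25*1/1) = [69/125, 14/25)
  emit 'f', narrow to [68/125, 69/125)
Step 4: interval [68/125, 69/125), width = 69/125 - 68/125 = 1/125
  'a': [68/125 + 1/125*0/1, 68/125 + 1/125*2/5) = [68/125, 342/625)
  'b': [68/125 + 1/125*2/5, 68/125 + 1/125*3/5) = [342/625, 343/625)
  'f': [68/125 + 1/125*3/5, 68/125 + 1/125*4/5) = [343/625, 344/625) <- contains code 687/1250
  'd': [68/125 + 1/125*4/5, 68/125 + 1/125*1/1) = [344/625, 69/125)
  emit 'f', narrow to [343/625, 344/625)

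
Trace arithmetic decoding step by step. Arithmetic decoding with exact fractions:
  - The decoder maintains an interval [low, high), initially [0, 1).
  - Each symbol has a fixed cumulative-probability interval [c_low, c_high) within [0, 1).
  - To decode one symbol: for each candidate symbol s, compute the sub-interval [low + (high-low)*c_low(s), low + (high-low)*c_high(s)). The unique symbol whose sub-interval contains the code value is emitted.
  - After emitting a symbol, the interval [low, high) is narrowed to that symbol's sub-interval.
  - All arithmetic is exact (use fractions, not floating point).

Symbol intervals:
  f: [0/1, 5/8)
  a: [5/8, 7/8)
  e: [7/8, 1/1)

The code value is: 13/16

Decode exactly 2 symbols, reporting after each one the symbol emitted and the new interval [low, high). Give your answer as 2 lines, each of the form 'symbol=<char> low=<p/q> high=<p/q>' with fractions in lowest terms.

Step 1: interval [0/1, 1/1), width = 1/1 - 0/1 = 1/1
  'f': [0/1 + 1/1*0/1, 0/1 + 1/1*5/8) = [0/1, 5/8)
  'a': [0/1 + 1/1*5/8, 0/1 + 1/1*7/8) = [5/8, 7/8) <- contains code 13/16
  'e': [0/1 + 1/1*7/8, 0/1 + 1/1*1/1) = [7/8, 1/1)
  emit 'a', narrow to [5/8, 7/8)
Step 2: interval [5/8, 7/8), width = 7/8 - 5/8 = 1/4
  'f': [5/8 + 1/4*0/1, 5/8 + 1/4*5/8) = [5/8, 25/32)
  'a': [5/8 + 1/4*5/8, 5/8 + 1/4*7/8) = [25/32, 27/32) <- contains code 13/16
  'e': [5/8 + 1/4*7/8, 5/8 + 1/4*1/1) = [27/32, 7/8)
  emit 'a', narrow to [25/32, 27/32)

Answer: symbol=a low=5/8 high=7/8
symbol=a low=25/32 high=27/32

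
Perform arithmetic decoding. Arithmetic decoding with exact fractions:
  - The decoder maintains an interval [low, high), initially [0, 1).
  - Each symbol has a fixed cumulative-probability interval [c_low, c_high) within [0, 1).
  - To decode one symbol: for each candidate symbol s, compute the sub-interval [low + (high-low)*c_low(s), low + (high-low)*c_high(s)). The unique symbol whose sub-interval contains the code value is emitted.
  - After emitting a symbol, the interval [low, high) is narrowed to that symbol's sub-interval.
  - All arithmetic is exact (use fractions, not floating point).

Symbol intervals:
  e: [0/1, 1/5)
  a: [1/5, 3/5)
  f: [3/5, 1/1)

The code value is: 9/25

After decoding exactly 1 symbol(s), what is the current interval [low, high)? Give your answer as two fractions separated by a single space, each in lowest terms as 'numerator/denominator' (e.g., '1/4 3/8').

Step 1: interval [0/1, 1/1), width = 1/1 - 0/1 = 1/1
  'e': [0/1 + 1/1*0/1, 0/1 + 1/1*1/5) = [0/1, 1/5)
  'a': [0/1 + 1/1*1/5, 0/1 + 1/1*3/5) = [1/5, 3/5) <- contains code 9/25
  'f': [0/1 + 1/1*3/5, 0/1 + 1/1*1/1) = [3/5, 1/1)
  emit 'a', narrow to [1/5, 3/5)

Answer: 1/5 3/5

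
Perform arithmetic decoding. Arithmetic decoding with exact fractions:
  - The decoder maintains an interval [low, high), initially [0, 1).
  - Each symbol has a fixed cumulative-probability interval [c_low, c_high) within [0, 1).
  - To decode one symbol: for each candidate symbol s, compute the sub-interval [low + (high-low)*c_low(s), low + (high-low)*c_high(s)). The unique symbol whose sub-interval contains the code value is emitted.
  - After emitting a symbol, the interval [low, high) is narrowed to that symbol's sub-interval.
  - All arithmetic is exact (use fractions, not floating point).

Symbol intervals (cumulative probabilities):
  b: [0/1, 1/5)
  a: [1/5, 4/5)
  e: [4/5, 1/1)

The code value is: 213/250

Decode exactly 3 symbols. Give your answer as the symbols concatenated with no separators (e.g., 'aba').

Answer: eab

Derivation:
Step 1: interval [0/1, 1/1), width = 1/1 - 0/1 = 1/1
  'b': [0/1 + 1/1*0/1, 0/1 + 1/1*1/5) = [0/1, 1/5)
  'a': [0/1 + 1/1*1/5, 0/1 + 1/1*4/5) = [1/5, 4/5)
  'e': [0/1 + 1/1*4/5, 0/1 + 1/1*1/1) = [4/5, 1/1) <- contains code 213/250
  emit 'e', narrow to [4/5, 1/1)
Step 2: interval [4/5, 1/1), width = 1/1 - 4/5 = 1/5
  'b': [4/5 + 1/5*0/1, 4/5 + 1/5*1/5) = [4/5, 21/25)
  'a': [4/5 + 1/5*1/5, 4/5 + 1/5*4/5) = [21/25, 24/25) <- contains code 213/250
  'e': [4/5 + 1/5*4/5, 4/5 + 1/5*1/1) = [24/25, 1/1)
  emit 'a', narrow to [21/25, 24/25)
Step 3: interval [21/25, 24/25), width = 24/25 - 21/25 = 3/25
  'b': [21/25 + 3/25*0/1, 21/25 + 3/25*1/5) = [21/25, 108/125) <- contains code 213/250
  'a': [21/25 + 3/25*1/5, 21/25 + 3/25*4/5) = [108/125, 117/125)
  'e': [21/25 + 3/25*4/5, 21/25 + 3/25*1/1) = [117/125, 24/25)
  emit 'b', narrow to [21/25, 108/125)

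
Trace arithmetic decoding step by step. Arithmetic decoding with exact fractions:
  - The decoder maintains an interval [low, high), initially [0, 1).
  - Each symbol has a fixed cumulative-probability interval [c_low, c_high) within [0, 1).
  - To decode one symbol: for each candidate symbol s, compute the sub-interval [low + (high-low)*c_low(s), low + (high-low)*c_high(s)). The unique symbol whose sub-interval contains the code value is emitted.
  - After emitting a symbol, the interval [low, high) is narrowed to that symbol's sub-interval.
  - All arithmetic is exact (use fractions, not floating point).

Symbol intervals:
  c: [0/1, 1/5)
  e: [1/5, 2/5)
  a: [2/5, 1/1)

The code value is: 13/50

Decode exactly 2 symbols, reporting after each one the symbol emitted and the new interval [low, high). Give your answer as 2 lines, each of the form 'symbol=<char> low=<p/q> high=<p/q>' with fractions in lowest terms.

Answer: symbol=e low=1/5 high=2/5
symbol=e low=6/25 high=7/25

Derivation:
Step 1: interval [0/1, 1/1), width = 1/1 - 0/1 = 1/1
  'c': [0/1 + 1/1*0/1, 0/1 + 1/1*1/5) = [0/1, 1/5)
  'e': [0/1 + 1/1*1/5, 0/1 + 1/1*2/5) = [1/5, 2/5) <- contains code 13/50
  'a': [0/1 + 1/1*2/5, 0/1 + 1/1*1/1) = [2/5, 1/1)
  emit 'e', narrow to [1/5, 2/5)
Step 2: interval [1/5, 2/5), width = 2/5 - 1/5 = 1/5
  'c': [1/5 + 1/5*0/1, 1/5 + 1/5*1/5) = [1/5, 6/25)
  'e': [1/5 + 1/5*1/5, 1/5 + 1/5*2/5) = [6/25, 7/25) <- contains code 13/50
  'a': [1/5 + 1/5*2/5, 1/5 + 1/5*1/1) = [7/25, 2/5)
  emit 'e', narrow to [6/25, 7/25)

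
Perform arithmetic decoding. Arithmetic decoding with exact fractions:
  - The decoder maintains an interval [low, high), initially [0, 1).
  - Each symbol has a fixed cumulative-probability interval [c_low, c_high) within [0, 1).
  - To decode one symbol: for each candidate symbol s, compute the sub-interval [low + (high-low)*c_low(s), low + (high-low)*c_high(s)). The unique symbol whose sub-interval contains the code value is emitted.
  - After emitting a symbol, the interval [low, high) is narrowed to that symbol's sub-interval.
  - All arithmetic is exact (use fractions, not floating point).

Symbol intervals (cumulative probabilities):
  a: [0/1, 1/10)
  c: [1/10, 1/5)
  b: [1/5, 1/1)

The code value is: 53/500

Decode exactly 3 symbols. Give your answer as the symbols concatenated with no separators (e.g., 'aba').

Step 1: interval [0/1, 1/1), width = 1/1 - 0/1 = 1/1
  'a': [0/1 + 1/1*0/1, 0/1 + 1/1*1/10) = [0/1, 1/10)
  'c': [0/1 + 1/1*1/10, 0/1 + 1/1*1/5) = [1/10, 1/5) <- contains code 53/500
  'b': [0/1 + 1/1*1/5, 0/1 + 1/1*1/1) = [1/5, 1/1)
  emit 'c', narrow to [1/10, 1/5)
Step 2: interval [1/10, 1/5), width = 1/5 - 1/10 = 1/10
  'a': [1/10 + 1/10*0/1, 1/10 + 1/10*1/10) = [1/10, 11/100) <- contains code 53/500
  'c': [1/10 + 1/10*1/10, 1/10 + 1/10*1/5) = [11/100, 3/25)
  'b': [1/10 + 1/10*1/5, 1/10 + 1/10*1/1) = [3/25, 1/5)
  emit 'a', narrow to [1/10, 11/100)
Step 3: interval [1/10, 11/100), width = 11/100 - 1/10 = 1/100
  'a': [1/10 + 1/100*0/1, 1/10 + 1/100*1/10) = [1/10, 101/1000)
  'c': [1/10 + 1/100*1/10, 1/10 + 1/100*1/5) = [101/1000, 51/500)
  'b': [1/10 + 1/100*1/5, 1/10 + 1/100*1/1) = [51/500, 11/100) <- contains code 53/500
  emit 'b', narrow to [51/500, 11/100)

Answer: cab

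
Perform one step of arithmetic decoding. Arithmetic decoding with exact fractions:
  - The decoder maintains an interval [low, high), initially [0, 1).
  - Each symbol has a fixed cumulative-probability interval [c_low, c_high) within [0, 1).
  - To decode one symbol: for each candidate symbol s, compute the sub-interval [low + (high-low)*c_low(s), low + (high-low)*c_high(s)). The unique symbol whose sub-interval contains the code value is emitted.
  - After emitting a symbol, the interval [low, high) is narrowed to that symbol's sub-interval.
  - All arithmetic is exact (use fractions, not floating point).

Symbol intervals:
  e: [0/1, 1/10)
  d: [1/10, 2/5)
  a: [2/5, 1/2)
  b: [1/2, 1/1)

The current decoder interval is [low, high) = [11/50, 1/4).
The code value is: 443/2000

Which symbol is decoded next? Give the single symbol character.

Interval width = high − low = 1/4 − 11/50 = 3/100
Scaled code = (code − low) / width = (443/2000 − 11/50) / 3/100 = 1/20
  e: [0/1, 1/10) ← scaled code falls here ✓
  d: [1/10, 2/5) 
  a: [2/5, 1/2) 
  b: [1/2, 1/1) 

Answer: e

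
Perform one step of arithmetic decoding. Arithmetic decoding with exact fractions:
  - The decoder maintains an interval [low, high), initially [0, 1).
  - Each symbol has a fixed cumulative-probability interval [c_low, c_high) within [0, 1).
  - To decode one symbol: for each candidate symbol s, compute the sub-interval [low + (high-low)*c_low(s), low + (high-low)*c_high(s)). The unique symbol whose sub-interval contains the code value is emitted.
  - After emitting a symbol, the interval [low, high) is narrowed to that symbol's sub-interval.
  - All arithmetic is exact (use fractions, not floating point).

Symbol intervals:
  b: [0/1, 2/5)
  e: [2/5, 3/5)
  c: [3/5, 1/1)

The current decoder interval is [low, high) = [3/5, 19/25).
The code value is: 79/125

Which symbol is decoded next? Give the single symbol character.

Interval width = high − low = 19/25 − 3/5 = 4/25
Scaled code = (code − low) / width = (79/125 − 3/5) / 4/25 = 1/5
  b: [0/1, 2/5) ← scaled code falls here ✓
  e: [2/5, 3/5) 
  c: [3/5, 1/1) 

Answer: b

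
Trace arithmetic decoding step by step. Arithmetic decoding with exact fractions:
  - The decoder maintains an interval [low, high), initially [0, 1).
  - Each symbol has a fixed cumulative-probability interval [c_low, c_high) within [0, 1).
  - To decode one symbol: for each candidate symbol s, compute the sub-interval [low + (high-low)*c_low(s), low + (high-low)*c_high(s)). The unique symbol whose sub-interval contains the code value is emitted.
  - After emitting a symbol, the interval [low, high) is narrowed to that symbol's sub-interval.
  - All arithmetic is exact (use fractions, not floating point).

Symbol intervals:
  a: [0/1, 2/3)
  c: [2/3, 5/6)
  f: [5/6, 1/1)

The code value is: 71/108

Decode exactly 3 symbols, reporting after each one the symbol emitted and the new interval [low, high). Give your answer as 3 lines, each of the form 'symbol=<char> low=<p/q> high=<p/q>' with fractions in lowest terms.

Step 1: interval [0/1, 1/1), width = 1/1 - 0/1 = 1/1
  'a': [0/1 + 1/1*0/1, 0/1 + 1/1*2/3) = [0/1, 2/3) <- contains code 71/108
  'c': [0/1 + 1/1*2/3, 0/1 + 1/1*5/6) = [2/3, 5/6)
  'f': [0/1 + 1/1*5/6, 0/1 + 1/1*1/1) = [5/6, 1/1)
  emit 'a', narrow to [0/1, 2/3)
Step 2: interval [0/1, 2/3), width = 2/3 - 0/1 = 2/3
  'a': [0/1 + 2/3*0/1, 0/1 + 2/3*2/3) = [0/1, 4/9)
  'c': [0/1 + 2/3*2/3, 0/1 + 2/3*5/6) = [4/9, 5/9)
  'f': [0/1 + 2/3*5/6, 0/1 + 2/3*1/1) = [5/9, 2/3) <- contains code 71/108
  emit 'f', narrow to [5/9, 2/3)
Step 3: interval [5/9, 2/3), width = 2/3 - 5/9 = 1/9
  'a': [5/9 + 1/9*0/1, 5/9 + 1/9*2/3) = [5/9, 17/27)
  'c': [5/9 + 1/9*2/3, 5/9 + 1/9*5/6) = [17/27, 35/54)
  'f': [5/9 + 1/9*5/6, 5/9 + 1/9*1/1) = [35/54, 2/3) <- contains code 71/108
  emit 'f', narrow to [35/54, 2/3)

Answer: symbol=a low=0/1 high=2/3
symbol=f low=5/9 high=2/3
symbol=f low=35/54 high=2/3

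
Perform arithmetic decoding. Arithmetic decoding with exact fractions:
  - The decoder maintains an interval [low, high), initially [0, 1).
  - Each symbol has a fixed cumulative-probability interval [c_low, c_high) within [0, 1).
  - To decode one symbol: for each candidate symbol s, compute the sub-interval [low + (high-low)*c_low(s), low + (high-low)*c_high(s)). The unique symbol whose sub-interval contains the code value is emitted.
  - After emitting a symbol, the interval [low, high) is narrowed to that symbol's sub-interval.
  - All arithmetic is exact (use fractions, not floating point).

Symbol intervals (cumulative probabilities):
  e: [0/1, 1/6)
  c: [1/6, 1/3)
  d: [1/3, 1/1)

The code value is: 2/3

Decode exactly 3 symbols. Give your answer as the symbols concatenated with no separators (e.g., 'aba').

Answer: ddc

Derivation:
Step 1: interval [0/1, 1/1), width = 1/1 - 0/1 = 1/1
  'e': [0/1 + 1/1*0/1, 0/1 + 1/1*1/6) = [0/1, 1/6)
  'c': [0/1 + 1/1*1/6, 0/1 + 1/1*1/3) = [1/6, 1/3)
  'd': [0/1 + 1/1*1/3, 0/1 + 1/1*1/1) = [1/3, 1/1) <- contains code 2/3
  emit 'd', narrow to [1/3, 1/1)
Step 2: interval [1/3, 1/1), width = 1/1 - 1/3 = 2/3
  'e': [1/3 + 2/3*0/1, 1/3 + 2/3*1/6) = [1/3, 4/9)
  'c': [1/3 + 2/3*1/6, 1/3 + 2/3*1/3) = [4/9, 5/9)
  'd': [1/3 + 2/3*1/3, 1/3 + 2/3*1/1) = [5/9, 1/1) <- contains code 2/3
  emit 'd', narrow to [5/9, 1/1)
Step 3: interval [5/9, 1/1), width = 1/1 - 5/9 = 4/9
  'e': [5/9 + 4/9*0/1, 5/9 + 4/9*1/6) = [5/9, 17/27)
  'c': [5/9 + 4/9*1/6, 5/9 + 4/9*1/3) = [17/27, 19/27) <- contains code 2/3
  'd': [5/9 + 4/9*1/3, 5/9 + 4/9*1/1) = [19/27, 1/1)
  emit 'c', narrow to [17/27, 19/27)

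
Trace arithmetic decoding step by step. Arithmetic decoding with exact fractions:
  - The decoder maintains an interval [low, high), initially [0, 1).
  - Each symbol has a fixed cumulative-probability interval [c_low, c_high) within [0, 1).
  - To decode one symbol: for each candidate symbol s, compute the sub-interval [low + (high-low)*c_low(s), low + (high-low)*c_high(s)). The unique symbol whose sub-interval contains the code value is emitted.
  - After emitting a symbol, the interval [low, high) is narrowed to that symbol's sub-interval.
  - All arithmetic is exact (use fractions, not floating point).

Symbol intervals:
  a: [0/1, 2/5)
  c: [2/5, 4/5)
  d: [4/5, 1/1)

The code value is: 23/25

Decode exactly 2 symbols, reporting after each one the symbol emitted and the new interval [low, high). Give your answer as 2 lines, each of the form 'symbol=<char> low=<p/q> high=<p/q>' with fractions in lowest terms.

Step 1: interval [0/1, 1/1), width = 1/1 - 0/1 = 1/1
  'a': [0/1 + 1/1*0/1, 0/1 + 1/1*2/5) = [0/1, 2/5)
  'c': [0/1 + 1/1*2/5, 0/1 + 1/1*4/5) = [2/5, 4/5)
  'd': [0/1 + 1/1*4/5, 0/1 + 1/1*1/1) = [4/5, 1/1) <- contains code 23/25
  emit 'd', narrow to [4/5, 1/1)
Step 2: interval [4/5, 1/1), width = 1/1 - 4/5 = 1/5
  'a': [4/5 + 1/5*0/1, 4/5 + 1/5*2/5) = [4/5, 22/25)
  'c': [4/5 + 1/5*2/5, 4/5 + 1/5*4/5) = [22/25, 24/25) <- contains code 23/25
  'd': [4/5 + 1/5*4/5, 4/5 + 1/5*1/1) = [24/25, 1/1)
  emit 'c', narrow to [22/25, 24/25)

Answer: symbol=d low=4/5 high=1/1
symbol=c low=22/25 high=24/25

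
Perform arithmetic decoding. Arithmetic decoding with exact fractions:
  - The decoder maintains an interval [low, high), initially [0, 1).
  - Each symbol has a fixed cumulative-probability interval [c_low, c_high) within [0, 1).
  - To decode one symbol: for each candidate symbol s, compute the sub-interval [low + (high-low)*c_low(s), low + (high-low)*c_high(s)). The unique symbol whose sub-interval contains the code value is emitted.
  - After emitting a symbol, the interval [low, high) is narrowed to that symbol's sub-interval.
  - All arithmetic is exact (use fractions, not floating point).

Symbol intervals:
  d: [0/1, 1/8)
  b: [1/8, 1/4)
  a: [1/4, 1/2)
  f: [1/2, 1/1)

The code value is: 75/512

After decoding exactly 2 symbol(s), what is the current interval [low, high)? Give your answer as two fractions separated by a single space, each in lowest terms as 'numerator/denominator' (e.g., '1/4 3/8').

Step 1: interval [0/1, 1/1), width = 1/1 - 0/1 = 1/1
  'd': [0/1 + 1/1*0/1, 0/1 + 1/1*1/8) = [0/1, 1/8)
  'b': [0/1 + 1/1*1/8, 0/1 + 1/1*1/4) = [1/8, 1/4) <- contains code 75/512
  'a': [0/1 + 1/1*1/4, 0/1 + 1/1*1/2) = [1/4, 1/2)
  'f': [0/1 + 1/1*1/2, 0/1 + 1/1*1/1) = [1/2, 1/1)
  emit 'b', narrow to [1/8, 1/4)
Step 2: interval [1/8, 1/4), width = 1/4 - 1/8 = 1/8
  'd': [1/8 + 1/8*0/1, 1/8 + 1/8*1/8) = [1/8, 9/64)
  'b': [1/8 + 1/8*1/8, 1/8 + 1/8*1/4) = [9/64, 5/32) <- contains code 75/512
  'a': [1/8 + 1/8*1/4, 1/8 + 1/8*1/2) = [5/32, 3/16)
  'f': [1/8 + 1/8*1/2, 1/8 + 1/8*1/1) = [3/16, 1/4)
  emit 'b', narrow to [9/64, 5/32)

Answer: 9/64 5/32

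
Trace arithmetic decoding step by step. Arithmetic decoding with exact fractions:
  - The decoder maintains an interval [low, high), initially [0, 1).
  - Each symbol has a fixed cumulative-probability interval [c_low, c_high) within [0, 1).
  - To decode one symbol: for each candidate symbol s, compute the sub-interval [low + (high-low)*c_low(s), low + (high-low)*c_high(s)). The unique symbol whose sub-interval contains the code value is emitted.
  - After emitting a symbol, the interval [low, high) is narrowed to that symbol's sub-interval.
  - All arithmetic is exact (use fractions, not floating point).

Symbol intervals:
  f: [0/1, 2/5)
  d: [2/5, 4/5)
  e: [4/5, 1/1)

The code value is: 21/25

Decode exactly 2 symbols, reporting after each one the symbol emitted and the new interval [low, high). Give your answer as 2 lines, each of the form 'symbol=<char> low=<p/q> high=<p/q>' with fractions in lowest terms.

Step 1: interval [0/1, 1/1), width = 1/1 - 0/1 = 1/1
  'f': [0/1 + 1/1*0/1, 0/1 + 1/1*2/5) = [0/1, 2/5)
  'd': [0/1 + 1/1*2/5, 0/1 + 1/1*4/5) = [2/5, 4/5)
  'e': [0/1 + 1/1*4/5, 0/1 + 1/1*1/1) = [4/5, 1/1) <- contains code 21/25
  emit 'e', narrow to [4/5, 1/1)
Step 2: interval [4/5, 1/1), width = 1/1 - 4/5 = 1/5
  'f': [4/5 + 1/5*0/1, 4/5 + 1/5*2/5) = [4/5, 22/25) <- contains code 21/25
  'd': [4/5 + 1/5*2/5, 4/5 + 1/5*4/5) = [22/25, 24/25)
  'e': [4/5 + 1/5*4/5, 4/5 + 1/5*1/1) = [24/25, 1/1)
  emit 'f', narrow to [4/5, 22/25)

Answer: symbol=e low=4/5 high=1/1
symbol=f low=4/5 high=22/25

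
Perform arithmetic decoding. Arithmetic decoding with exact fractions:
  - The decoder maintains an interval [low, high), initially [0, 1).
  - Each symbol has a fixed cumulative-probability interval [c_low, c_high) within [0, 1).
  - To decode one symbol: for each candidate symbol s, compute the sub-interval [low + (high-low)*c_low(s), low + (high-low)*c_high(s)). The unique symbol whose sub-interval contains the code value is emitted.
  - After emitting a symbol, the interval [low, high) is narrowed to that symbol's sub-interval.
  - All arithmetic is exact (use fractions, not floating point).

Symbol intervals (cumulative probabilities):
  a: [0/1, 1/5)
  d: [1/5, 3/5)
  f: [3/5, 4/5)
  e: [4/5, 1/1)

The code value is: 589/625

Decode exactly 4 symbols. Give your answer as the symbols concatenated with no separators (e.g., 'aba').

Step 1: interval [0/1, 1/1), width = 1/1 - 0/1 = 1/1
  'a': [0/1 + 1/1*0/1, 0/1 + 1/1*1/5) = [0/1, 1/5)
  'd': [0/1 + 1/1*1/5, 0/1 + 1/1*3/5) = [1/5, 3/5)
  'f': [0/1 + 1/1*3/5, 0/1 + 1/1*4/5) = [3/5, 4/5)
  'e': [0/1 + 1/1*4/5, 0/1 + 1/1*1/1) = [4/5, 1/1) <- contains code 589/625
  emit 'e', narrow to [4/5, 1/1)
Step 2: interval [4/5, 1/1), width = 1/1 - 4/5 = 1/5
  'a': [4/5 + 1/5*0/1, 4/5 + 1/5*1/5) = [4/5, 21/25)
  'd': [4/5 + 1/5*1/5, 4/5 + 1/5*3/5) = [21/25, 23/25)
  'f': [4/5 + 1/5*3/5, 4/5 + 1/5*4/5) = [23/25, 24/25) <- contains code 589/625
  'e': [4/5 + 1/5*4/5, 4/5 + 1/5*1/1) = [24/25, 1/1)
  emit 'f', narrow to [23/25, 24/25)
Step 3: interval [23/25, 24/25), width = 24/25 - 23/25 = 1/25
  'a': [23/25 + 1/25*0/1, 23/25 + 1/25*1/5) = [23/25, 116/125)
  'd': [23/25 + 1/25*1/5, 23/25 + 1/25*3/5) = [116/125, 118/125) <- contains code 589/625
  'f': [23/25 + 1/25*3/5, 23/25 + 1/25*4/5) = [118/125, 119/125)
  'e': [23/25 + 1/25*4/5, 23/25 + 1/25*1/1) = [119/125, 24/25)
  emit 'd', narrow to [116/125, 118/125)
Step 4: interval [116/125, 118/125), width = 118/125 - 116/125 = 2/125
  'a': [116/125 + 2/125*0/1, 116/125 + 2/125*1/5) = [116/125, 582/625)
  'd': [116/125 + 2/125*1/5, 116/125 + 2/125*3/5) = [582/625, 586/625)
  'f': [116/125 + 2/125*3/5, 116/125 + 2/125*4/5) = [586/625, 588/625)
  'e': [116/125 + 2/125*4/5, 116/125 + 2/125*1/1) = [588/625, 118/125) <- contains code 589/625
  emit 'e', narrow to [588/625, 118/125)

Answer: efde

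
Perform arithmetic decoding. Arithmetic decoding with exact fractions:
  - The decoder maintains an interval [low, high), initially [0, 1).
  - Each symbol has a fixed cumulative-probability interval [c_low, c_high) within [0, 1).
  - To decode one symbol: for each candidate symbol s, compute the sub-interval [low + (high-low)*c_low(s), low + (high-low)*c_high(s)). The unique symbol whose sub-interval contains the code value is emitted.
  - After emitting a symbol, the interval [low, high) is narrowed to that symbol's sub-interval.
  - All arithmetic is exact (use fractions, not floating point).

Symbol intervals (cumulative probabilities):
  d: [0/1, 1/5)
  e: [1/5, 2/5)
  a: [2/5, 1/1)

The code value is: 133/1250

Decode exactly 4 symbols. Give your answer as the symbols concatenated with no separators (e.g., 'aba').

Step 1: interval [0/1, 1/1), width = 1/1 - 0/1 = 1/1
  'd': [0/1 + 1/1*0/1, 0/1 + 1/1*1/5) = [0/1, 1/5) <- contains code 133/1250
  'e': [0/1 + 1/1*1/5, 0/1 + 1/1*2/5) = [1/5, 2/5)
  'a': [0/1 + 1/1*2/5, 0/1 + 1/1*1/1) = [2/5, 1/1)
  emit 'd', narrow to [0/1, 1/5)
Step 2: interval [0/1, 1/5), width = 1/5 - 0/1 = 1/5
  'd': [0/1 + 1/5*0/1, 0/1 + 1/5*1/5) = [0/1, 1/25)
  'e': [0/1 + 1/5*1/5, 0/1 + 1/5*2/5) = [1/25, 2/25)
  'a': [0/1 + 1/5*2/5, 0/1 + 1/5*1/1) = [2/25, 1/5) <- contains code 133/1250
  emit 'a', narrow to [2/25, 1/5)
Step 3: interval [2/25, 1/5), width = 1/5 - 2/25 = 3/25
  'd': [2/25 + 3/25*0/1, 2/25 + 3/25*1/5) = [2/25, 13/125)
  'e': [2/25 + 3/25*1/5, 2/25 + 3/25*2/5) = [13/125, 16/125) <- contains code 133/1250
  'a': [2/25 + 3/25*2/5, 2/25 + 3/25*1/1) = [16/125, 1/5)
  emit 'e', narrow to [13/125, 16/125)
Step 4: interval [13/125, 16/125), width = 16/125 - 13/125 = 3/125
  'd': [13/125 + 3/125*0/1, 13/125 + 3/125*1/5) = [13/125, 68/625) <- contains code 133/1250
  'e': [13/125 + 3/125*1/5, 13/125 + 3/125*2/5) = [68/625, 71/625)
  'a': [13/125 + 3/125*2/5, 13/125 + 3/125*1/1) = [71/625, 16/125)
  emit 'd', narrow to [13/125, 68/625)

Answer: daed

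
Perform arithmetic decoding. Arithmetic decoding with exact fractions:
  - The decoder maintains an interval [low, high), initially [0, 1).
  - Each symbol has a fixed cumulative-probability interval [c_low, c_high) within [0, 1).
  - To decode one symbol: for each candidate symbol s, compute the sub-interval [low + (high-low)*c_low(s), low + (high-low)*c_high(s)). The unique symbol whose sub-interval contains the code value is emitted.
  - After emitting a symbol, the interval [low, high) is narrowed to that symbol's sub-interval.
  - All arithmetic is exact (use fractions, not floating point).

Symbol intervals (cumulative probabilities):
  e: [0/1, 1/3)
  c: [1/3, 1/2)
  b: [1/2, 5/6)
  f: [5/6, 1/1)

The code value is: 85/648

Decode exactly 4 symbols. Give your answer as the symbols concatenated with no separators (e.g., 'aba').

Step 1: interval [0/1, 1/1), width = 1/1 - 0/1 = 1/1
  'e': [0/1 + 1/1*0/1, 0/1 + 1/1*1/3) = [0/1, 1/3) <- contains code 85/648
  'c': [0/1 + 1/1*1/3, 0/1 + 1/1*1/2) = [1/3, 1/2)
  'b': [0/1 + 1/1*1/2, 0/1 + 1/1*5/6) = [1/2, 5/6)
  'f': [0/1 + 1/1*5/6, 0/1 + 1/1*1/1) = [5/6, 1/1)
  emit 'e', narrow to [0/1, 1/3)
Step 2: interval [0/1, 1/3), width = 1/3 - 0/1 = 1/3
  'e': [0/1 + 1/3*0/1, 0/1 + 1/3*1/3) = [0/1, 1/9)
  'c': [0/1 + 1/3*1/3, 0/1 + 1/3*1/2) = [1/9, 1/6) <- contains code 85/648
  'b': [0/1 + 1/3*1/2, 0/1 + 1/3*5/6) = [1/6, 5/18)
  'f': [0/1 + 1/3*5/6, 0/1 + 1/3*1/1) = [5/18, 1/3)
  emit 'c', narrow to [1/9, 1/6)
Step 3: interval [1/9, 1/6), width = 1/6 - 1/9 = 1/18
  'e': [1/9 + 1/18*0/1, 1/9 + 1/18*1/3) = [1/9, 7/54)
  'c': [1/9 + 1/18*1/3, 1/9 + 1/18*1/2) = [7/54, 5/36) <- contains code 85/648
  'b': [1/9 + 1/18*1/2, 1/9 + 1/18*5/6) = [5/36, 17/108)
  'f': [1/9 + 1/18*5/6, 1/9 + 1/18*1/1) = [17/108, 1/6)
  emit 'c', narrow to [7/54, 5/36)
Step 4: interval [7/54, 5/36), width = 5/36 - 7/54 = 1/108
  'e': [7/54 + 1/108*0/1, 7/54 + 1/108*1/3) = [7/54, 43/324) <- contains code 85/648
  'c': [7/54 + 1/108*1/3, 7/54 + 1/108*1/2) = [43/324, 29/216)
  'b': [7/54 + 1/108*1/2, 7/54 + 1/108*5/6) = [29/216, 89/648)
  'f': [7/54 + 1/108*5/6, 7/54 + 1/108*1/1) = [89/648, 5/36)
  emit 'e', narrow to [7/54, 43/324)

Answer: ecce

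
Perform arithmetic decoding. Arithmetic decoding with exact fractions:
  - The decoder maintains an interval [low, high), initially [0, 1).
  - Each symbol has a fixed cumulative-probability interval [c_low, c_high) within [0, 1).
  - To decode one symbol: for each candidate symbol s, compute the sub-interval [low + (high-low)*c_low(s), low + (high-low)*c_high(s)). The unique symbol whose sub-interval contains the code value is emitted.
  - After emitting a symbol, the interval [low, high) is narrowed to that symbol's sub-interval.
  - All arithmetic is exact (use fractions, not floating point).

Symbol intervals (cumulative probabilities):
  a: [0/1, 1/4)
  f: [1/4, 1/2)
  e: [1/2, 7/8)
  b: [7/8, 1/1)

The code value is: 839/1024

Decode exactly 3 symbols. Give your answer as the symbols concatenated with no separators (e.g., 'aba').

Answer: eeb

Derivation:
Step 1: interval [0/1, 1/1), width = 1/1 - 0/1 = 1/1
  'a': [0/1 + 1/1*0/1, 0/1 + 1/1*1/4) = [0/1, 1/4)
  'f': [0/1 + 1/1*1/4, 0/1 + 1/1*1/2) = [1/4, 1/2)
  'e': [0/1 + 1/1*1/2, 0/1 + 1/1*7/8) = [1/2, 7/8) <- contains code 839/1024
  'b': [0/1 + 1/1*7/8, 0/1 + 1/1*1/1) = [7/8, 1/1)
  emit 'e', narrow to [1/2, 7/8)
Step 2: interval [1/2, 7/8), width = 7/8 - 1/2 = 3/8
  'a': [1/2 + 3/8*0/1, 1/2 + 3/8*1/4) = [1/2, 19/32)
  'f': [1/2 + 3/8*1/4, 1/2 + 3/8*1/2) = [19/32, 11/16)
  'e': [1/2 + 3/8*1/2, 1/2 + 3/8*7/8) = [11/16, 53/64) <- contains code 839/1024
  'b': [1/2 + 3/8*7/8, 1/2 + 3/8*1/1) = [53/64, 7/8)
  emit 'e', narrow to [11/16, 53/64)
Step 3: interval [11/16, 53/64), width = 53/64 - 11/16 = 9/64
  'a': [11/16 + 9/64*0/1, 11/16 + 9/64*1/4) = [11/16, 185/256)
  'f': [11/16 + 9/64*1/4, 11/16 + 9/64*1/2) = [185/256, 97/128)
  'e': [11/16 + 9/64*1/2, 11/16 + 9/64*7/8) = [97/128, 415/512)
  'b': [11/16 + 9/64*7/8, 11/16 + 9/64*1/1) = [415/512, 53/64) <- contains code 839/1024
  emit 'b', narrow to [415/512, 53/64)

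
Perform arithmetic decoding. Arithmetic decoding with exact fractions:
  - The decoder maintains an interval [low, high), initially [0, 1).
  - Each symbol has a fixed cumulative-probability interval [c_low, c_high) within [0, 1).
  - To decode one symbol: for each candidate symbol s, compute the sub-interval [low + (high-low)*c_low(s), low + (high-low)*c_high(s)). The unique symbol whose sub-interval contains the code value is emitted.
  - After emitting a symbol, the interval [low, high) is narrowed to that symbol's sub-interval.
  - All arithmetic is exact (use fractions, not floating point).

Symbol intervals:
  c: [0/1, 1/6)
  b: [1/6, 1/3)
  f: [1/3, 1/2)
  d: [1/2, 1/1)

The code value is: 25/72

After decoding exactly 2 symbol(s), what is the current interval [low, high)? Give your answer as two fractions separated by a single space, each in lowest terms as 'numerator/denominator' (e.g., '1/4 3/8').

Step 1: interval [0/1, 1/1), width = 1/1 - 0/1 = 1/1
  'c': [0/1 + 1/1*0/1, 0/1 + 1/1*1/6) = [0/1, 1/6)
  'b': [0/1 + 1/1*1/6, 0/1 + 1/1*1/3) = [1/6, 1/3)
  'f': [0/1 + 1/1*1/3, 0/1 + 1/1*1/2) = [1/3, 1/2) <- contains code 25/72
  'd': [0/1 + 1/1*1/2, 0/1 + 1/1*1/1) = [1/2, 1/1)
  emit 'f', narrow to [1/3, 1/2)
Step 2: interval [1/3, 1/2), width = 1/2 - 1/3 = 1/6
  'c': [1/3 + 1/6*0/1, 1/3 + 1/6*1/6) = [1/3, 13/36) <- contains code 25/72
  'b': [1/3 + 1/6*1/6, 1/3 + 1/6*1/3) = [13/36, 7/18)
  'f': [1/3 + 1/6*1/3, 1/3 + 1/6*1/2) = [7/18, 5/12)
  'd': [1/3 + 1/6*1/2, 1/3 + 1/6*1/1) = [5/12, 1/2)
  emit 'c', narrow to [1/3, 13/36)

Answer: 1/3 13/36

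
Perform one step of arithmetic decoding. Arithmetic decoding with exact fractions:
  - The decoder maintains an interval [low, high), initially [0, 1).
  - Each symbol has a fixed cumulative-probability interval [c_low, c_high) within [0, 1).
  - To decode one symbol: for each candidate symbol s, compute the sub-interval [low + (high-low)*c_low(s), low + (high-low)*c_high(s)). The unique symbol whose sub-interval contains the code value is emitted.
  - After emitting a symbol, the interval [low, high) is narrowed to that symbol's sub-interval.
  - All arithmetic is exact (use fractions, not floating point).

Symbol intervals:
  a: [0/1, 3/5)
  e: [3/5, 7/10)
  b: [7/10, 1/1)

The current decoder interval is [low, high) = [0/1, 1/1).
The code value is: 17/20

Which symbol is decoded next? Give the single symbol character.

Answer: b

Derivation:
Interval width = high − low = 1/1 − 0/1 = 1/1
Scaled code = (code − low) / width = (17/20 − 0/1) / 1/1 = 17/20
  a: [0/1, 3/5) 
  e: [3/5, 7/10) 
  b: [7/10, 1/1) ← scaled code falls here ✓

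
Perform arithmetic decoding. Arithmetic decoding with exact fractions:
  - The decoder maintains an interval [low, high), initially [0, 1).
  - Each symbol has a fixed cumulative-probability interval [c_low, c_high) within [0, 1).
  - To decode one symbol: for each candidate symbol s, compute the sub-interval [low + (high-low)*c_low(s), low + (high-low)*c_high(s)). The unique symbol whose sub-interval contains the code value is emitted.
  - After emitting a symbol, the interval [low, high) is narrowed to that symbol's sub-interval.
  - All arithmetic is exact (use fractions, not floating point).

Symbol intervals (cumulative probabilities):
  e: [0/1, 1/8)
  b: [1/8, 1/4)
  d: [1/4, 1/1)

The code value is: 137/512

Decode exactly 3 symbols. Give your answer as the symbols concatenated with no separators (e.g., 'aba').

Answer: deb

Derivation:
Step 1: interval [0/1, 1/1), width = 1/1 - 0/1 = 1/1
  'e': [0/1 + 1/1*0/1, 0/1 + 1/1*1/8) = [0/1, 1/8)
  'b': [0/1 + 1/1*1/8, 0/1 + 1/1*1/4) = [1/8, 1/4)
  'd': [0/1 + 1/1*1/4, 0/1 + 1/1*1/1) = [1/4, 1/1) <- contains code 137/512
  emit 'd', narrow to [1/4, 1/1)
Step 2: interval [1/4, 1/1), width = 1/1 - 1/4 = 3/4
  'e': [1/4 + 3/4*0/1, 1/4 + 3/4*1/8) = [1/4, 11/32) <- contains code 137/512
  'b': [1/4 + 3/4*1/8, 1/4 + 3/4*1/4) = [11/32, 7/16)
  'd': [1/4 + 3/4*1/4, 1/4 + 3/4*1/1) = [7/16, 1/1)
  emit 'e', narrow to [1/4, 11/32)
Step 3: interval [1/4, 11/32), width = 11/32 - 1/4 = 3/32
  'e': [1/4 + 3/32*0/1, 1/4 + 3/32*1/8) = [1/4, 67/256)
  'b': [1/4 + 3/32*1/8, 1/4 + 3/32*1/4) = [67/256, 35/128) <- contains code 137/512
  'd': [1/4 + 3/32*1/4, 1/4 + 3/32*1/1) = [35/128, 11/32)
  emit 'b', narrow to [67/256, 35/128)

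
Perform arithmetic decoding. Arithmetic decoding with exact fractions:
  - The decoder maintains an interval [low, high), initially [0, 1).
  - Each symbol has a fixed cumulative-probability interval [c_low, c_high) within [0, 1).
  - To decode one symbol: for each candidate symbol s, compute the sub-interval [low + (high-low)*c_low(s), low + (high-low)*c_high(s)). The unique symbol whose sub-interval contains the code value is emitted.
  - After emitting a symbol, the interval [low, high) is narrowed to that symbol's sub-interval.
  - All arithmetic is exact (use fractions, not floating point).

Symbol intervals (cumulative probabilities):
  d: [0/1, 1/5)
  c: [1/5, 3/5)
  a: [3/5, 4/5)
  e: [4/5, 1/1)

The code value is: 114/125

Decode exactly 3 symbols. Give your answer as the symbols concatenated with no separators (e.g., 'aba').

Step 1: interval [0/1, 1/1), width = 1/1 - 0/1 = 1/1
  'd': [0/1 + 1/1*0/1, 0/1 + 1/1*1/5) = [0/1, 1/5)
  'c': [0/1 + 1/1*1/5, 0/1 + 1/1*3/5) = [1/5, 3/5)
  'a': [0/1 + 1/1*3/5, 0/1 + 1/1*4/5) = [3/5, 4/5)
  'e': [0/1 + 1/1*4/5, 0/1 + 1/1*1/1) = [4/5, 1/1) <- contains code 114/125
  emit 'e', narrow to [4/5, 1/1)
Step 2: interval [4/5, 1/1), width = 1/1 - 4/5 = 1/5
  'd': [4/5 + 1/5*0/1, 4/5 + 1/5*1/5) = [4/5, 21/25)
  'c': [4/5 + 1/5*1/5, 4/5 + 1/5*3/5) = [21/25, 23/25) <- contains code 114/125
  'a': [4/5 + 1/5*3/5, 4/5 + 1/5*4/5) = [23/25, 24/25)
  'e': [4/5 + 1/5*4/5, 4/5 + 1/5*1/1) = [24/25, 1/1)
  emit 'c', narrow to [21/25, 23/25)
Step 3: interval [21/25, 23/25), width = 23/25 - 21/25 = 2/25
  'd': [21/25 + 2/25*0/1, 21/25 + 2/25*1/5) = [21/25, 107/125)
  'c': [21/25 + 2/25*1/5, 21/25 + 2/25*3/5) = [107/125, 111/125)
  'a': [21/25 + 2/25*3/5, 21/25 + 2/25*4/5) = [111/125, 113/125)
  'e': [21/25 + 2/25*4/5, 21/25 + 2/25*1/1) = [113/125, 23/25) <- contains code 114/125
  emit 'e', narrow to [113/125, 23/25)

Answer: ece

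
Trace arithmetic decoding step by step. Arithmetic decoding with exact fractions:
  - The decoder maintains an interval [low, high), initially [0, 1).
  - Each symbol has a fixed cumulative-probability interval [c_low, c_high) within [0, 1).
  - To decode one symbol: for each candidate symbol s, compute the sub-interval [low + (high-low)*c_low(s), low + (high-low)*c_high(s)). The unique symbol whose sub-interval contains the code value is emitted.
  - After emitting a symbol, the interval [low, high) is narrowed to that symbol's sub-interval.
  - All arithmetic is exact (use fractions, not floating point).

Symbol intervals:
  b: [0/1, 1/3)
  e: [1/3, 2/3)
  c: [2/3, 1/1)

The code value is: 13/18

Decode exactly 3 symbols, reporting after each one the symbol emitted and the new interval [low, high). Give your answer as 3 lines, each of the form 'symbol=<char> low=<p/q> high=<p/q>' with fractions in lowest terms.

Step 1: interval [0/1, 1/1), width = 1/1 - 0/1 = 1/1
  'b': [0/1 + 1/1*0/1, 0/1 + 1/1*1/3) = [0/1, 1/3)
  'e': [0/1 + 1/1*1/3, 0/1 + 1/1*2/3) = [1/3, 2/3)
  'c': [0/1 + 1/1*2/3, 0/1 + 1/1*1/1) = [2/3, 1/1) <- contains code 13/18
  emit 'c', narrow to [2/3, 1/1)
Step 2: interval [2/3, 1/1), width = 1/1 - 2/3 = 1/3
  'b': [2/3 + 1/3*0/1, 2/3 + 1/3*1/3) = [2/3, 7/9) <- contains code 13/18
  'e': [2/3 + 1/3*1/3, 2/3 + 1/3*2/3) = [7/9, 8/9)
  'c': [2/3 + 1/3*2/3, 2/3 + 1/3*1/1) = [8/9, 1/1)
  emit 'b', narrow to [2/3, 7/9)
Step 3: interval [2/3, 7/9), width = 7/9 - 2/3 = 1/9
  'b': [2/3 + 1/9*0/1, 2/3 + 1/9*1/3) = [2/3, 19/27)
  'e': [2/3 + 1/9*1/3, 2/3 + 1/9*2/3) = [19/27, 20/27) <- contains code 13/18
  'c': [2/3 + 1/9*2/3, 2/3 + 1/9*1/1) = [20/27, 7/9)
  emit 'e', narrow to [19/27, 20/27)

Answer: symbol=c low=2/3 high=1/1
symbol=b low=2/3 high=7/9
symbol=e low=19/27 high=20/27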